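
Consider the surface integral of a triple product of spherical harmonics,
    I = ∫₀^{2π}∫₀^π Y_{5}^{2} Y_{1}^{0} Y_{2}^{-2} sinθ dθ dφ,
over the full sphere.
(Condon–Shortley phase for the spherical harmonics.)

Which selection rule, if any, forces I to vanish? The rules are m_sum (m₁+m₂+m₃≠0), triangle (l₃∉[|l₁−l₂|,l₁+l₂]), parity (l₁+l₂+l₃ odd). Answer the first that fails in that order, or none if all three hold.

triangle

azimuthal sum: 2 + 0 − 2 = 0  ✓
4 ≤ 2 ≤ 6 (triangle on l)  ✗
L = 5 + 1 + 2 = 8 (even)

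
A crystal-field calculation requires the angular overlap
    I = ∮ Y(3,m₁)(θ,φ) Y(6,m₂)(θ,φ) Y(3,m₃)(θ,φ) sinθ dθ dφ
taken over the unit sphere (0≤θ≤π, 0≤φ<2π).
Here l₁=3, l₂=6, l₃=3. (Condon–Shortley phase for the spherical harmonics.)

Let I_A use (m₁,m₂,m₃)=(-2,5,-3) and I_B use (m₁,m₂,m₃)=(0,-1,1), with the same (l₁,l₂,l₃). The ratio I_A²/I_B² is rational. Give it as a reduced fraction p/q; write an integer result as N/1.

33/25

Same 3,6,3: normalisation and zero-m 3j drop out of the ratio.
A: Δ: 6! 0! 6! / 13! → 1/12012; sum: t=5:−1/86400 = -1/86400; 3j²(3 6 3; -2 5 -3) = Δ·Π!·Σ² = 1/26  (sign -1)
B: Δ: 6! 0! 6! / 13! → 1/12012; sum: t=3:−1/1728 = -1/1728; 3j²(3 6 3; 0 -1 1) = Δ·Π!·Σ² = 25/858  (sign -1)
I_A²/I_B² = (1/26)/(25/858) = 33/25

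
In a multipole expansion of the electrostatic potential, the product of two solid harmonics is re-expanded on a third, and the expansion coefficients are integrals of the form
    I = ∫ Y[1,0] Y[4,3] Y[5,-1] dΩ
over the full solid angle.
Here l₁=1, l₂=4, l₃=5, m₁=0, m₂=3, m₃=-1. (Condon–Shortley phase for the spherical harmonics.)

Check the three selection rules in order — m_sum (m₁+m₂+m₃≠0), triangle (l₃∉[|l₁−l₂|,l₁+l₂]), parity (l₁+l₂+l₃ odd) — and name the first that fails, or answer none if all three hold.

m_sum

azimuthal sum: 0 + 3 − 1 = 2  ✗
3 ≤ 5 ≤ 5 (triangle on l)
L = 1 + 4 + 5 = 10 (even)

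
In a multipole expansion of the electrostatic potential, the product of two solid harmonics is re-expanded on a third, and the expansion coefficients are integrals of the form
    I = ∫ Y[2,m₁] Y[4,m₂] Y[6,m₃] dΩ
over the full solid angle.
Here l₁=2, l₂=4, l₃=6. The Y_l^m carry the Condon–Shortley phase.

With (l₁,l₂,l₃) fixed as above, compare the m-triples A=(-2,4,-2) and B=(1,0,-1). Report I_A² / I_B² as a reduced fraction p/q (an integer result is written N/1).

1/175

Shared (l₁,l₂,l₃)=(2,4,6): N and (l;000)² cancel in I_A²/I_B².
A: Δ = 0!·4!·8!/13! = 1/6435; Racah Σ t=0..0: t=0:+1/967680 = 1/967680; ⇒ 3j(2 4 6; -2 4 -2)² = 1/6435, sgn +1
B: Δ = 0!·4!·8!/13! = 1/6435; Racah Σ t=0..0: t=0:+1/3456 = 1/3456; ⇒ 3j(2 4 6; 1 0 -1)² = 35/1287, sgn -1
I_A²/I_B² = (1/6435)/(35/1287) = 1/175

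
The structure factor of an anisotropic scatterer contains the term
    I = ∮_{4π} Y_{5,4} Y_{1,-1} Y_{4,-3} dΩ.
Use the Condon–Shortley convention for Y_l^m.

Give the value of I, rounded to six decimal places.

0.294638

m-sum 0 ✓  L=10 even ✓  4≤4≤6 ✓
Π(2lᵢ+1) = 11×3×9 = 297
triangle coeff Δ(5,1,4) = 1/495
Σ_t [1,1]: t=1:−1/576 = -1/576
(3j)²=5/99 [(5 1 4; 0 0 0)], sign=-1
Σ_t [0,0]: t=0:+1/10080 = 1/10080
(3j)²=4/55 [(5 1 4; 4 -1 -3)], sign=-1
⇒ 4πI² = 12/11
I = (+1)√(12/11/(4π)) = 0.29463840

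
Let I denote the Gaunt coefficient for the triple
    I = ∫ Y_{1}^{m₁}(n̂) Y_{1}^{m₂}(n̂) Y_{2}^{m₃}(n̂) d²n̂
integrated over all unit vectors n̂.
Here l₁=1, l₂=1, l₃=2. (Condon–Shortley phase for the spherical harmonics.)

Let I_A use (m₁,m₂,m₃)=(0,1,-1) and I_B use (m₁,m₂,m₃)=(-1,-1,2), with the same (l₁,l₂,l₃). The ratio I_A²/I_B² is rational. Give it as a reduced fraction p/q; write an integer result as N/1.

Same 1,1,2: normalisation and zero-m 3j drop out of the ratio.
A: Δ: 0! 2! 2! / 5! → 1/30; sum: t=0:+1/2 = 1/2; 3j²(1 1 2; 0 1 -1) = Δ·Π!·Σ² = 1/10  (sign -1)
B: Δ: 0! 2! 2! / 5! → 1/30; sum: t=0:+1/4 = 1/4; 3j²(1 1 2; -1 -1 2) = Δ·Π!·Σ² = 1/5  (sign +1)
I_A²/I_B² = (1/10)/(1/5) = 1/2

1/2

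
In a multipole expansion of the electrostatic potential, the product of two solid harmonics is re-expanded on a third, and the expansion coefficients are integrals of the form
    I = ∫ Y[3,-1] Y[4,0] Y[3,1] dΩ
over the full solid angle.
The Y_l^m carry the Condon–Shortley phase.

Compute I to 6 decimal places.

Checks pass: Σm=0; 10 even; l₃=3∈[1,7].
(2·3+1)(2·4+1)(2·3+1) = 441
Δ: 4! 2! 4! / 11! → 1/34650
sum: t=1:−1/72 t=2:+1/16 t=3:−1/72 = 5/144
3j²(3 4 3; 0 0 0) = Δ·Π!·Σ² = 2/77  (sign -1)
sum: t=2:+1/32 t=3:−1/36 t=4:+1/1152 = 5/1152
3j²(3 4 3; -1 0 1) = Δ·Π!·Σ² = 1/1386  (sign +1)
combine: 4πI² = 441·2/77·1/1386 = 1/121
take √, sign -1: I = -0.02564498

-0.025645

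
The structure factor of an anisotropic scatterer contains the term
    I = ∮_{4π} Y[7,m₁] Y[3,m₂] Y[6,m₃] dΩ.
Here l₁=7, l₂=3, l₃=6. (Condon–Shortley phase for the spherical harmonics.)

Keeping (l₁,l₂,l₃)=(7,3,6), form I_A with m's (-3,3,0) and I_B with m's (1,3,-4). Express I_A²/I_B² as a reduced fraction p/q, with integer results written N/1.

l's match ⇒ only the (l;m) 3-j factors differ between A and B.
A: triangle coeff Δ(7,3,6) = 1/2042040; Σ_t [4,4]: t=4:+1/829440 = 1/829440; (3j)²=225/9724 [(7 3 6; -3 3 0)], sign=+1
B: triangle coeff Δ(7,3,6) = 1/2042040; Σ_t [4,4]: t=4:+1/3870720 = 1/3870720; (3j)²=675/136136 [(7 3 6; 1 3 -4)], sign=+1
I_A²/I_B² = (225/9724)/(675/136136) = 14/3

14/3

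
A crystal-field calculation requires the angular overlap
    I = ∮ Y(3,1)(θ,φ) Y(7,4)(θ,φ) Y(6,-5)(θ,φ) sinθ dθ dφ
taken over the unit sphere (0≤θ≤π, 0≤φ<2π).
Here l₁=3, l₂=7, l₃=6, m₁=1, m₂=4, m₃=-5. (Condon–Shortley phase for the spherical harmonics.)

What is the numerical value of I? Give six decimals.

Rules hold: Σm=0, L=16 even, 4≤6≤10.
N = 7·15·13 = 1365
Δ = 4!·2!·10!/17! = 1/2042040
Racah Σ t=1..3: t=1:−1/207360 t=2:+1/57600 t=3:−1/207360 = 1/129600
⇒ 3j(3 7 6; 0 0 0)² = 168/12155, sgn +1
Racah Σ t=1..2: t=1:−1/21772800 t=2:+1/2903040 = 13/43545600
⇒ 3j(3 7 6; 1 4 -5)² = 143/7140, sgn -1
4πI² = N·(3j₀)²·(3jₘ)² = 546/1445
I = -1·√(0.377855/4π) = -0.17340334

-0.173403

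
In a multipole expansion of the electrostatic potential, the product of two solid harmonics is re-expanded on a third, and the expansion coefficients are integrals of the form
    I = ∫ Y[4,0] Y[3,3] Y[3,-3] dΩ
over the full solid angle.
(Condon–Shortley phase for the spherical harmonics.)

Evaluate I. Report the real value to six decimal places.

-0.076935

m-sum 0 ✓  L=10 even ✓  1≤3≤7 ✓
Π(2lᵢ+1) = 9×7×7 = 441
triangle coeff Δ(4,3,3) = 1/34650
Σ_t [1,3]: t=1:−1/72 t=2:+1/16 t=3:−1/72 = 5/144
(3j)²=2/77 [(4 3 3; 0 0 0)], sign=-1
Σ_t [4,4]: t=4:+1/1152 = 1/1152
(3j)²=1/154 [(4 3 3; 0 3 -3)], sign=+1
⇒ 4πI² = 9/121
I = (-1)√(9/121/(4π)) = -0.07693494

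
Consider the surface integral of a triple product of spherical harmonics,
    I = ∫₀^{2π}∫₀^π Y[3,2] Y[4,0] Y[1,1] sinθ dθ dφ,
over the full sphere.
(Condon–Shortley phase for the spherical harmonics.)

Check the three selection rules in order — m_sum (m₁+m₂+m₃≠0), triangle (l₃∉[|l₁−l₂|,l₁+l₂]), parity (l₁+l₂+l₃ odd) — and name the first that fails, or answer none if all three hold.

azimuthal sum: 2 + 0 + 1 = 3  ✗
1 ≤ 1 ≤ 7 (triangle on l)
L = 3 + 4 + 1 = 8 (even)

m_sum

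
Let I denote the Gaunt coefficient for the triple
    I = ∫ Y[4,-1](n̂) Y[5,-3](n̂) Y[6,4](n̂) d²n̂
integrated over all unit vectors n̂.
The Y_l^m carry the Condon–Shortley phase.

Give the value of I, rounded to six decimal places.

0.000000

L=15 odd ⇒ parity kills the (l;000) factor ⇒ I = 0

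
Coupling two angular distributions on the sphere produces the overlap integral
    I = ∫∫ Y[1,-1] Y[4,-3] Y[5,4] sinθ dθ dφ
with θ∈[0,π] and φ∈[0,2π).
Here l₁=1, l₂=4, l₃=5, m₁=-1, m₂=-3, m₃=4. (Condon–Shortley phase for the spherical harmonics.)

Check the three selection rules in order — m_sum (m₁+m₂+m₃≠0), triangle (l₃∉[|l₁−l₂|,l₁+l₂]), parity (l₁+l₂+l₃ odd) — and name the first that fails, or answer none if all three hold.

Σmᵢ = 0  ✓
l₃∈[|l₁−l₂|,l₁+l₂]=[3,5], have l₃=5  ✓
Σlᵢ = 10 ⇒ even  ✓

none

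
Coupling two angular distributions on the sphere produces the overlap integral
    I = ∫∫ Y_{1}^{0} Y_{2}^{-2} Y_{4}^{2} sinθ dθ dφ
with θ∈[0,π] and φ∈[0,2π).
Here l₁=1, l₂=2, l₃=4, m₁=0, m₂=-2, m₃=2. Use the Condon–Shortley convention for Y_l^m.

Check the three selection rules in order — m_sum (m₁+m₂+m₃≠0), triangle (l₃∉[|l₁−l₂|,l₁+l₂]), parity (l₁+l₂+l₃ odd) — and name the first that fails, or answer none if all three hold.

Σmᵢ = 0  ✓
l₃∈[|l₁−l₂|,l₁+l₂]=[1,3], have l₃=4  ✗
Σlᵢ = 7 ⇒ odd

triangle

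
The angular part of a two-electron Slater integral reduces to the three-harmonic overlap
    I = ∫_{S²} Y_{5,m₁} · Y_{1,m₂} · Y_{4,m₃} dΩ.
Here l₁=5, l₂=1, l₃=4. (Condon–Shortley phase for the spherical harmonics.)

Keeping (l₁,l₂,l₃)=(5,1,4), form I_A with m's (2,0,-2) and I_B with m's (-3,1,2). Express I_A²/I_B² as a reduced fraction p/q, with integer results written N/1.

3/4

Shared (l₁,l₂,l₃)=(5,1,4): N and (l;000)² cancel in I_A²/I_B².
A: Δ = 2!·8!·0!/11! = 1/495; Racah Σ t=1..1: t=1:−1/1440 = -1/1440; ⇒ 3j(5 1 4; 2 0 -2)² = 7/165, sgn -1
B: Δ = 2!·8!·0!/11! = 1/495; Racah Σ t=2..2: t=2:+1/2880 = 1/2880; ⇒ 3j(5 1 4; -3 1 2)² = 28/495, sgn +1
I_A²/I_B² = (7/165)/(28/495) = 3/4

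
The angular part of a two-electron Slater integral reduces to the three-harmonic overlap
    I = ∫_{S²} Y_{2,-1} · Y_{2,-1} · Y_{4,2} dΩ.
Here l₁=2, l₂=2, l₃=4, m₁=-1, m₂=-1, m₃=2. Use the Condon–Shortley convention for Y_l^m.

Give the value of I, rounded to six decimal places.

0.254875

Rules hold: Σm=0, L=8 even, 0≤4≤4.
N = 5·5·9 = 225
Δ = 0!·4!·4!/9! = 1/630
Racah Σ t=0..0: t=0:+1/16 = 1/16
⇒ 3j(2 2 4; 0 0 0)² = 2/35, sgn +1
Racah Σ t=0..0: t=0:+1/36 = 1/36
⇒ 3j(2 2 4; -1 -1 2)² = 4/63, sgn +1
4πI² = N·(3j₀)²·(3jₘ)² = 40/49
I = +1·√(0.816327/4π) = 0.25487487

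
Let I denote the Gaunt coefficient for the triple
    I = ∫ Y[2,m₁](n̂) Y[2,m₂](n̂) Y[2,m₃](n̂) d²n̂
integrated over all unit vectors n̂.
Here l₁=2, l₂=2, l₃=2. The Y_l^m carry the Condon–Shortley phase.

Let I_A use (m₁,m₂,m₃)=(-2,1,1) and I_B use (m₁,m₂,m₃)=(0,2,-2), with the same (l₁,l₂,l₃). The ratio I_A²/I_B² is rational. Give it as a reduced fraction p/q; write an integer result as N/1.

3/2

l's match ⇒ only the (l;m) 3-j factors differ between A and B.
A: triangle coeff Δ(2,2,2) = 1/630; Σ_t [2,2]: t=2:+1/4 = 1/4; (3j)²=3/35 [(2 2 2; -2 1 1)], sign=-1
B: triangle coeff Δ(2,2,2) = 1/630; Σ_t [2,2]: t=2:+1/8 = 1/8; (3j)²=2/35 [(2 2 2; 0 2 -2)], sign=+1
I_A²/I_B² = (3/35)/(2/35) = 3/2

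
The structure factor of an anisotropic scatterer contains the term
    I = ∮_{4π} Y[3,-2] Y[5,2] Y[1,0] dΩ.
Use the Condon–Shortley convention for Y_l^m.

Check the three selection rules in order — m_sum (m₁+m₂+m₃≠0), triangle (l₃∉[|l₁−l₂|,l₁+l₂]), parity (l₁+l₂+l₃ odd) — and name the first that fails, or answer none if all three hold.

triangle

Σmᵢ = 0  ✓
l₃∈[|l₁−l₂|,l₁+l₂]=[2,8], have l₃=1  ✗
Σlᵢ = 9 ⇒ odd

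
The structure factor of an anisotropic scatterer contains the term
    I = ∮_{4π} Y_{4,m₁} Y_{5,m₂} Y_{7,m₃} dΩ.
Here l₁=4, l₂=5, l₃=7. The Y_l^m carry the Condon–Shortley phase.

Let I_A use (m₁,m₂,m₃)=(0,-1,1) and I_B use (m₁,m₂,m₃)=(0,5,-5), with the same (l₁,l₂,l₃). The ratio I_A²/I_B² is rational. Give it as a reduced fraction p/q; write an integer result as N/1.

154/405

Same 4,5,7: normalisation and zero-m 3j drop out of the ratio.
A: Δ: 2! 6! 8! / 17! → 1/6126120; sum: t=0:+1/55296 t=1:−1/25920 t=2:+1/138240 = -11/829440; 3j²(4 5 7; 0 -1 1) = Δ·Π!·Σ² = 11/1326  (sign -1)
B: Δ: 2! 6! 8! / 17! → 1/6126120; sum: t=2:+1/3870720 = 1/3870720; 3j²(4 5 7; 0 5 -5) = Δ·Π!·Σ² = 135/6188  (sign +1)
I_A²/I_B² = (11/1326)/(135/6188) = 154/405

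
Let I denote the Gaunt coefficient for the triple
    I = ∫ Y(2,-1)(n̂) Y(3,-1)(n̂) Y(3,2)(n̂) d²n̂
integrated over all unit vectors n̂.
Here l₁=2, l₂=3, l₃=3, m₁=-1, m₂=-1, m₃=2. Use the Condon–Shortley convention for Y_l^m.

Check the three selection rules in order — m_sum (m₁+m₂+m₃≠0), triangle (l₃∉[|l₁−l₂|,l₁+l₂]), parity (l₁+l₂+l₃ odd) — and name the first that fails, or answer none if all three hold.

azimuthal sum: -1 − 1 + 2 = 0  ✓
1 ≤ 3 ≤ 5 (triangle on l)  ✓
L = 2 + 3 + 3 = 8 (even)  ✓

none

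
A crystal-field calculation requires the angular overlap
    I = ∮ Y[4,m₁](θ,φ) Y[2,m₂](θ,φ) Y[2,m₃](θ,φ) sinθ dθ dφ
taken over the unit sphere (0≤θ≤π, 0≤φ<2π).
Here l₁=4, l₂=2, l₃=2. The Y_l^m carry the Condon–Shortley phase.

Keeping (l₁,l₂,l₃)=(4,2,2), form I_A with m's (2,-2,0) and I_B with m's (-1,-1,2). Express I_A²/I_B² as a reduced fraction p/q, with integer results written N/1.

l's match ⇒ only the (l;m) 3-j factors differ between A and B.
A: triangle coeff Δ(4,2,2) = 1/630; Σ_t [0,0]: t=0:+1/96 = 1/96; (3j)²=1/42 [(4 2 2; 2 -2 0)], sign=+1
B: triangle coeff Δ(4,2,2) = 1/630; Σ_t [1,1]: t=1:−1/144 = -1/144; (3j)²=1/126 [(4 2 2; -1 -1 2)], sign=-1
I_A²/I_B² = (1/42)/(1/126) = 3/1

3/1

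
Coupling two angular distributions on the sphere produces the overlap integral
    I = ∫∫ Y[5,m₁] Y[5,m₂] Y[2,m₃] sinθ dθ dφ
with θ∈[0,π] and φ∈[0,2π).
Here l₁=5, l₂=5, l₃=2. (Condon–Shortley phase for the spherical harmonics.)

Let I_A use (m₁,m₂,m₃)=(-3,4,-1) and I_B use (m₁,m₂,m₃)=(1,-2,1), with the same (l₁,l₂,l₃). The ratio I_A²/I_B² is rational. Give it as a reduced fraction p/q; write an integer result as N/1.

Same 5,5,2: normalisation and zero-m 3j drop out of the ratio.
A: Δ: 8! 2! 2! / 13! → 1/38610; sum: t=7:−1/10080 t=8:+1/80640 = -1/11520; 3j²(5 5 2; -3 4 -1) = Δ·Π!·Σ² = 49/1430  (sign +1)
B: Δ: 8! 2! 2! / 13! → 1/38610; sum: t=2:+1/2880 t=3:−1/1440 = -1/2880; 3j²(5 5 2; 1 -2 1) = Δ·Π!·Σ² = 7/715  (sign +1)
I_A²/I_B² = (49/1430)/(7/715) = 7/2

7/2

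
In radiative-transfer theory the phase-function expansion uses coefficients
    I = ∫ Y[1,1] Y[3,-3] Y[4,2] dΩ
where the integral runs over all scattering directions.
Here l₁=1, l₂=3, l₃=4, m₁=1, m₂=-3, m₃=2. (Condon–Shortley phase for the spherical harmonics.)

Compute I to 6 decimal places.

0.061558

Rules hold: Σm=0, L=8 even, 2≤4≤4.
N = 3·7·9 = 189
Δ = 0!·2!·6!/9! = 1/252
Racah Σ t=0..0: t=0:+1/36 = 1/36
⇒ 3j(1 3 4; 0 0 0)² = 4/63, sgn +1
Racah Σ t=0..0: t=0:+1/1440 = 1/1440
⇒ 3j(1 3 4; 1 -3 2)² = 1/252, sgn +1
4πI² = N·(3j₀)²·(3jₘ)² = 1/21
I = +1·√(0.047619/4π) = 0.06155813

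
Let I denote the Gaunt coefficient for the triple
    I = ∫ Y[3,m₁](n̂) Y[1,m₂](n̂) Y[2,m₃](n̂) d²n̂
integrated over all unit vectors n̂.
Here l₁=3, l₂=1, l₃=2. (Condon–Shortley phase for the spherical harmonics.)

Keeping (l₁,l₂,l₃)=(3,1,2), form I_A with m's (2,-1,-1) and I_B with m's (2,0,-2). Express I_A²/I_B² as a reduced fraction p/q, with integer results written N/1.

Shared (l₁,l₂,l₃)=(3,1,2): N and (l;000)² cancel in I_A²/I_B².
A: Δ = 2!·4!·0!/7! = 1/105; Racah Σ t=0..0: t=0:+1/12 = 1/12; ⇒ 3j(3 1 2; 2 -1 -1)² = 2/21, sgn -1
B: Δ = 2!·4!·0!/7! = 1/105; Racah Σ t=1..1: t=1:−1/24 = -1/24; ⇒ 3j(3 1 2; 2 0 -2)² = 1/21, sgn -1
I_A²/I_B² = (2/21)/(1/21) = 2/1

2/1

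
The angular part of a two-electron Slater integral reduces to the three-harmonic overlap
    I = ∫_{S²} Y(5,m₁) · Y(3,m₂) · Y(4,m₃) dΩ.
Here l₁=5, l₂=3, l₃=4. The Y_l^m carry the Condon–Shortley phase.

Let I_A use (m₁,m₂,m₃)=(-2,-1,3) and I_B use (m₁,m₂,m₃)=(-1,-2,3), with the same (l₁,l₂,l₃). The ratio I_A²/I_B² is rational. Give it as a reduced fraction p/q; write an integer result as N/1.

686/605

l's match ⇒ only the (l;m) 3-j factors differ between A and B.
A: triangle coeff Δ(5,3,4) = 1/180180; Σ_t [1,2]: t=1:−1/4320 t=2:+1/960 = 7/8640; (3j)²=343/12870 [(5 3 4; -2 -1 3)], sign=-1
B: triangle coeff Δ(5,3,4) = 1/180180; Σ_t [0,1]: t=0:+1/17280 t=1:−1/1440 = -11/17280; (3j)²=11/468 [(5 3 4; -1 -2 3)], sign=+1
I_A²/I_B² = (343/12870)/(11/468) = 686/605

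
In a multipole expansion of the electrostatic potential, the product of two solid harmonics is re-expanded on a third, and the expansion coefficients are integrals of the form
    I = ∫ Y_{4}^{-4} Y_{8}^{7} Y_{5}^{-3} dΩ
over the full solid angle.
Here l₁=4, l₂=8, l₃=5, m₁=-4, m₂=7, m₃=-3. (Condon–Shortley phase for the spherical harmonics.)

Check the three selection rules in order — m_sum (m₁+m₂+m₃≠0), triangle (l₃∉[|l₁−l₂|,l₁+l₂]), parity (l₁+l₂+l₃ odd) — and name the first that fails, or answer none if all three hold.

parity

m₁+m₂+m₃ = -4 + 7 − 3 = 0  ✓
triangle: |4−8|=4 ≤ l₃=5 ≤ 4+8=12  ✓
parity: l₁+l₂+l₃ = 17 is odd  ✗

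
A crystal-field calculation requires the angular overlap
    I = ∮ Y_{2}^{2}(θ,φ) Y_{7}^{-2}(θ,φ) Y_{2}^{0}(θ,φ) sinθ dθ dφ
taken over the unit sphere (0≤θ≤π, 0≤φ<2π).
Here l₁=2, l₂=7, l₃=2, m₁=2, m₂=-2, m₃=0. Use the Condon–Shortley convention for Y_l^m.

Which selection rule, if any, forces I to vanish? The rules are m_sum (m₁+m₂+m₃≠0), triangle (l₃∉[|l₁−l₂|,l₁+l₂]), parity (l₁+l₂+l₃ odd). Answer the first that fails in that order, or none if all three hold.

triangle

Σmᵢ = 0  ✓
l₃∈[|l₁−l₂|,l₁+l₂]=[5,9], have l₃=2  ✗
Σlᵢ = 11 ⇒ odd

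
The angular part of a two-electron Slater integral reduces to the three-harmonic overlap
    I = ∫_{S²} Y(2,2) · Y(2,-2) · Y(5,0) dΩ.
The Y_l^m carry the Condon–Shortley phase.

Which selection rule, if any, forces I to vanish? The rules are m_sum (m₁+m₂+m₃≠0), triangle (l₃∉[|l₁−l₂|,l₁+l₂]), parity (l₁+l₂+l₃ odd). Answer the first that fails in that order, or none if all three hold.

Σmᵢ = 0  ✓
l₃∈[|l₁−l₂|,l₁+l₂]=[0,4], have l₃=5  ✗
Σlᵢ = 9 ⇒ odd

triangle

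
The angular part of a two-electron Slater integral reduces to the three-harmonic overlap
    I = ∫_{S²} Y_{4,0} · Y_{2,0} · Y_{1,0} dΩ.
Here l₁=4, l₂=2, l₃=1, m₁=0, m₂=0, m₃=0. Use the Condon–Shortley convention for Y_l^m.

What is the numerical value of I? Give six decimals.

l₃=1 ∉ [2,6] — triangle fails ⇒ I = 0

0.000000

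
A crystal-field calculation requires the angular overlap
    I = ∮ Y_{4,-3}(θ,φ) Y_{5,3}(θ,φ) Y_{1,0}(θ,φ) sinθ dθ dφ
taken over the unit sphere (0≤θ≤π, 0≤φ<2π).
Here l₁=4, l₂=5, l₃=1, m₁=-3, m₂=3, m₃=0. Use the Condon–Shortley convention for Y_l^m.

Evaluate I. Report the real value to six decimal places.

Checks pass: Σm=0; 10 even; l₃=1∈[1,9].
(2·4+1)(2·5+1)(2·1+1) = 297
Δ: 8! 0! 2! / 11! → 1/495
sum: t=4:+1/576 = 1/576
3j²(4 5 1; 0 0 0) = Δ·Π!·Σ² = 5/99  (sign -1)
sum: t=7:−1/5040 = -1/5040
3j²(4 5 1; -3 3 0) = Δ·Π!·Σ² = 16/495  (sign +1)
combine: 4πI² = 297·5/99·16/495 = 16/33
take √, sign -1: I = -0.19642560

-0.196426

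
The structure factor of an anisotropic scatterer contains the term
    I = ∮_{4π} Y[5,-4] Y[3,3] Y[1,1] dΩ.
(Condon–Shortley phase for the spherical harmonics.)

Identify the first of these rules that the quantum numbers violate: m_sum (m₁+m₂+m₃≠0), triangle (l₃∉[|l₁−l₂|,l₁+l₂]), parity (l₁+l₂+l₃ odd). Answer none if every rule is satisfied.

triangle

m₁+m₂+m₃ = -4 + 3 + 1 = 0  ✓
triangle: |5−3|=2 ≤ l₃=1 ≤ 5+3=8  ✗
parity: l₁+l₂+l₃ = 9 is odd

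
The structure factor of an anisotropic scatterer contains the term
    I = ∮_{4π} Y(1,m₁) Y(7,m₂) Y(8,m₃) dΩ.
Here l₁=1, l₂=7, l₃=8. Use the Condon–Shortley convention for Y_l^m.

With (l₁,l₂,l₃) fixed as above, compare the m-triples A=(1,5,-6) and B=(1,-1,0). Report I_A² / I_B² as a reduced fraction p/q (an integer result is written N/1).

13/4

l's match ⇒ only the (l;m) 3-j factors differ between A and B.
A: triangle coeff Δ(1,7,8) = 1/2040; Σ_t [0,0]: t=0:+1/1916006400 = 1/1916006400; (3j)²=91/2040 [(1 7 8; 1 5 -6)], sign=+1
B: triangle coeff Δ(1,7,8) = 1/2040; Σ_t [0,0]: t=0:+1/58060800 = 1/58060800; (3j)²=7/510 [(1 7 8; 1 -1 0)], sign=+1
I_A²/I_B² = (91/2040)/(7/510) = 13/4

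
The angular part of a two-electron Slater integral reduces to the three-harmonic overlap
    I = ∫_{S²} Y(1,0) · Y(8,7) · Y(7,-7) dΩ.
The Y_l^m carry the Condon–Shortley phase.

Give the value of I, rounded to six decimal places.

-0.118504

Checks pass: Σm=0; 16 even; l₃=7∈[7,9].
(2·1+1)(2·8+1)(2·7+1) = 765
Δ: 2! 0! 14! / 17! → 1/2040
sum: t=1:−1/25401600 = -1/25401600
3j²(1 8 7; 0 0 0) = Δ·Π!·Σ² = 8/255  (sign +1)
sum: t=1:−1/87178291200 = -1/87178291200
3j²(1 8 7; 0 7 -7) = Δ·Π!·Σ² = 1/136  (sign -1)
combine: 4πI² = 765·8/255·1/136 = 3/17
take √, sign -1: I = -0.11850352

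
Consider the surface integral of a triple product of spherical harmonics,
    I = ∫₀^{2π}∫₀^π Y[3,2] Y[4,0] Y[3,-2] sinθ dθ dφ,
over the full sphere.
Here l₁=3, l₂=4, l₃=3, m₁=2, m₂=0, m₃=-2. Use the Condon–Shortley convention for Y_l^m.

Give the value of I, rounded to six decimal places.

-0.179515

m-sum 0 ✓  L=10 even ✓  1≤3≤7 ✓
Π(2lᵢ+1) = 7×9×7 = 441
triangle coeff Δ(3,4,3) = 1/34650
Σ_t [1,3]: t=1:−1/72 t=2:+1/16 t=3:−1/72 = 5/144
(3j)²=2/77 [(3 4 3; 0 0 0)], sign=-1
Σ_t [0,1]: t=0:+1/576 t=1:−1/72 = -7/576
(3j)²=7/198 [(3 4 3; 2 0 -2)], sign=+1
⇒ 4πI² = 49/121
I = (-1)√(49/121/(4π)) = -0.17951487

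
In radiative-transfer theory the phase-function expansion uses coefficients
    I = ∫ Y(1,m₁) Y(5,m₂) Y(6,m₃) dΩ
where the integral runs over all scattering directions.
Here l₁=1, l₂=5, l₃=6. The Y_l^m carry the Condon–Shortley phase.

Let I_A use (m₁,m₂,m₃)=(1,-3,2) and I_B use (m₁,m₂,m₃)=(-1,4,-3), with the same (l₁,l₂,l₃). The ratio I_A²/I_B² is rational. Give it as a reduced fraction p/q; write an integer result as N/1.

l's match ⇒ only the (l;m) 3-j factors differ between A and B.
A: triangle coeff Δ(1,5,6) = 1/858; Σ_t [0,0]: t=0:+1/161280 = 1/161280; (3j)²=1/143 [(1 5 6; 1 -3 2)], sign=+1
B: triangle coeff Δ(1,5,6) = 1/858; Σ_t [0,0]: t=0:+1/725760 = 1/725760; (3j)²=1/286 [(1 5 6; -1 4 -3)], sign=-1
I_A²/I_B² = (1/143)/(1/286) = 2/1

2/1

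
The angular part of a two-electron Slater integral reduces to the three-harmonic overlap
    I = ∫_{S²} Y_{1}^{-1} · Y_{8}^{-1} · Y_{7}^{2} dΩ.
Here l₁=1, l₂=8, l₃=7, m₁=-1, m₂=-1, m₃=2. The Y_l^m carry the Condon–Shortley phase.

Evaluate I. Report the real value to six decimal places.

Rules hold: Σm=0, L=16 even, 7≤7≤9.
N = 3·17·15 = 765
Δ = 2!·0!·14!/17! = 1/2040
Racah Σ t=1..1: t=1:−1/25401600 = -1/25401600
⇒ 3j(1 8 7; 0 0 0)² = 8/255, sgn +1
Racah Σ t=2..2: t=2:+1/87091200 = 1/87091200
⇒ 3j(1 8 7; -1 -1 2)² = 7/680, sgn -1
4πI² = N·(3j₀)²·(3jₘ)² = 21/85
I = -1·√(0.247059/4π) = -0.14021525

-0.140215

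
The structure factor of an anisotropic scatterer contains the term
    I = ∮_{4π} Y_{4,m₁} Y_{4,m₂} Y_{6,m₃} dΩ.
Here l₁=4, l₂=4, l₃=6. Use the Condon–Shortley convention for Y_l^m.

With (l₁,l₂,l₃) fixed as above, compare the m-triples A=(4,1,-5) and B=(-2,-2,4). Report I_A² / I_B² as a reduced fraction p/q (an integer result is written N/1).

11/7

Same 4,4,6: normalisation and zero-m 3j drop out of the ratio.
A: Δ: 2! 6! 6! / 15! → 1/1261260; sum: t=0:+1/172800 = 1/172800; 3j²(4 4 6; 4 1 -5) = Δ·Π!·Σ² = 2/65  (sign -1)
B: Δ: 2! 6! 6! / 15! → 1/1261260; sum: t=0:+1/69120 t=1:−1/14400 t=2:+1/69120 = -7/172800; 3j²(4 4 6; -2 -2 4) = Δ·Π!·Σ² = 14/715  (sign -1)
I_A²/I_B² = (2/65)/(14/715) = 11/7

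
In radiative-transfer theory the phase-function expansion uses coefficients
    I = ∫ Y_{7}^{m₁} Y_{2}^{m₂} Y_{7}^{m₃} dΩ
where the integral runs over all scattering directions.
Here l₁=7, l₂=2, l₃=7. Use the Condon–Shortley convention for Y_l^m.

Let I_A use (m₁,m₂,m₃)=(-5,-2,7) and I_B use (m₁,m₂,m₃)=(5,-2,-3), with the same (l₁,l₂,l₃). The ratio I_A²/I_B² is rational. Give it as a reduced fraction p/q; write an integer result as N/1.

l's match ⇒ only the (l;m) 3-j factors differ between A and B.
A: triangle coeff Δ(7,2,7) = 1/185640; Σ_t [0,0]: t=0:+1/1916006400 = 1/1916006400; (3j)²=1/340 [(7 2 7; -5 -2 7)], sign=+1
B: triangle coeff Δ(7,2,7) = 1/185640; Σ_t [0,0]: t=0:+1/29030400 = 1/29030400; (3j)²=99/7735 [(7 2 7; 5 -2 -3)], sign=+1
I_A²/I_B² = (1/340)/(99/7735) = 91/396

91/396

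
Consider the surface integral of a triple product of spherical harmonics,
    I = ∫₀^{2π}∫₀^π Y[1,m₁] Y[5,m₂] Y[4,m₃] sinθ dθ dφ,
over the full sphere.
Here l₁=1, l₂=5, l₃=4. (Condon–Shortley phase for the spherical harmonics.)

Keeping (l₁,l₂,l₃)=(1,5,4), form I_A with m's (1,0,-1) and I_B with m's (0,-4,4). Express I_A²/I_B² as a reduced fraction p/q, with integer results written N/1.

10/9

Same 1,5,4: normalisation and zero-m 3j drop out of the ratio.
A: Δ: 2! 0! 8! / 11! → 1/495; sum: t=0:+1/1440 = 1/1440; 3j²(1 5 4; 1 0 -1) = Δ·Π!·Σ² = 2/99  (sign -1)
B: Δ: 2! 0! 8! / 11! → 1/495; sum: t=1:−1/40320 = -1/40320; 3j²(1 5 4; 0 -4 4) = Δ·Π!·Σ² = 1/55  (sign -1)
I_A²/I_B² = (2/99)/(1/55) = 10/9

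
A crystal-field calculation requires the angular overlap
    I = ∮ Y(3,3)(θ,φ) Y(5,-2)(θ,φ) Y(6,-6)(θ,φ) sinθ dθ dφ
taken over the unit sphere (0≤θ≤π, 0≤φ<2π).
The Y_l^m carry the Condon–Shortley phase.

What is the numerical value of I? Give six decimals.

Σmᵢ = -5 ≠ 0, so the φ-integral vanishes; I = 0

0.000000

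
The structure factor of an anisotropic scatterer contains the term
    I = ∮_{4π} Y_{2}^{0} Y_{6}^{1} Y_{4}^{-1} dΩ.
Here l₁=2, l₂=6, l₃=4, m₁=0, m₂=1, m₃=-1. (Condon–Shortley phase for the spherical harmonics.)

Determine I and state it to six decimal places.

-0.230476

Rules hold: Σm=0, L=12 even, 4≤4≤8.
N = 5·13·9 = 585
Δ = 4!·0!·8!/13! = 1/6435
Racah Σ t=2..2: t=2:+1/2304 = 1/2304
⇒ 3j(2 6 4; 0 0 0)² = 5/143, sgn +1
Racah Σ t=2..2: t=2:+1/2880 = 1/2880
⇒ 3j(2 6 4; 0 1 -1)² = 14/429, sgn -1
4πI² = N·(3j₀)²·(3jₘ)² = 1050/1573
I = -1·√(0.667514/4π) = -0.23047581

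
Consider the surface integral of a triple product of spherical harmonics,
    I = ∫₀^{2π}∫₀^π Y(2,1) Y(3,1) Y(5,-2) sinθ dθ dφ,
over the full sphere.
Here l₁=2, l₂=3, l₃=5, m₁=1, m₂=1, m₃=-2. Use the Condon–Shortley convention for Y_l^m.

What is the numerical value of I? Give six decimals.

0.245532

Rules hold: Σm=0, L=10 even, 1≤5≤5.
N = 5·7·11 = 385
Δ = 0!·4!·6!/11! = 1/2310
Racah Σ t=0..0: t=0:+1/144 = 1/144
⇒ 3j(2 3 5; 0 0 0)² = 10/231, sgn -1
Racah Σ t=0..0: t=0:+1/288 = 1/288
⇒ 3j(2 3 5; 1 1 -2)² = 1/22, sgn -1
4πI² = N·(3j₀)²·(3jₘ)² = 25/33
I = +1·√(0.757576/4π) = 0.24553200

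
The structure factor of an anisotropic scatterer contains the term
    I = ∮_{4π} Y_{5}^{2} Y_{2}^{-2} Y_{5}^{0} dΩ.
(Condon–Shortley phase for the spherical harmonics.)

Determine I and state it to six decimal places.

m-sum 0 ✓  L=12 even ✓  3≤5≤7 ✓
Π(2lᵢ+1) = 11×5×11 = 605
triangle coeff Δ(5,2,5) = 1/38610
Σ_t [0,2]: t=0:+1/2880 t=1:−1/576 t=2:+1/2880 = -1/960
(3j)²=10/429 [(5 2 5; 0 0 0)], sign=+1
Σ_t [0,0]: t=0:+1/2880 = 1/2880
(3j)²=14/429 [(5 2 5; 2 -2 0)], sign=-1
⇒ 4πI² = 700/1521
I = (-1)√(700/1521/(4π)) = -0.19137248

-0.191372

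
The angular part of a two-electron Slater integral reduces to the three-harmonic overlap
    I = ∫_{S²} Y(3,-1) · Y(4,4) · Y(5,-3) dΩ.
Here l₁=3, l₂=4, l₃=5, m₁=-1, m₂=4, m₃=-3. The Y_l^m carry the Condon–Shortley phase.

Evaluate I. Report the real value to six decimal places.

0.169606

Checks pass: Σm=0; 12 even; l₃=5∈[1,7].
(2·3+1)(2·4+1)(2·5+1) = 693
Δ: 2! 4! 6! / 13! → 1/180180
sum: t=0:+1/576 t=1:−1/144 t=2:+1/576 = -1/288
3j²(3 4 5; 0 0 0) = Δ·Π!·Σ² = 20/1001  (sign +1)
sum: t=2:+1/5760 = 1/5760
3j²(3 4 5; -1 4 -3) = Δ·Π!·Σ² = 56/2145  (sign +1)
combine: 4πI² = 693·20/1001·56/2145 = 672/1859
take √, sign +1: I = 0.16960553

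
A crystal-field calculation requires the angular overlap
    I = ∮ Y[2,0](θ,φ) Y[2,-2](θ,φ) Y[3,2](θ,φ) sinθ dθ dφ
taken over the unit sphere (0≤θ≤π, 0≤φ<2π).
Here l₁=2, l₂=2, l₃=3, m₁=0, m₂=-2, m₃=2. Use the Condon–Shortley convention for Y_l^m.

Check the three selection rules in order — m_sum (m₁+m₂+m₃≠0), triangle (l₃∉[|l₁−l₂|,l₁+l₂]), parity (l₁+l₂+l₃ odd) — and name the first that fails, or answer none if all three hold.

parity

azimuthal sum: 0 − 2 + 2 = 0  ✓
0 ≤ 3 ≤ 4 (triangle on l)  ✓
L = 2 + 2 + 3 = 7 (odd)  ✗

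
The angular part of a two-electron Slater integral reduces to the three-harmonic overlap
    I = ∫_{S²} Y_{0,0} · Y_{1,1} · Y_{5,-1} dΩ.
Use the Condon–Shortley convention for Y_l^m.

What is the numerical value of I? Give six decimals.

0.000000

l₃=5 ∉ [1,1] — triangle fails ⇒ I = 0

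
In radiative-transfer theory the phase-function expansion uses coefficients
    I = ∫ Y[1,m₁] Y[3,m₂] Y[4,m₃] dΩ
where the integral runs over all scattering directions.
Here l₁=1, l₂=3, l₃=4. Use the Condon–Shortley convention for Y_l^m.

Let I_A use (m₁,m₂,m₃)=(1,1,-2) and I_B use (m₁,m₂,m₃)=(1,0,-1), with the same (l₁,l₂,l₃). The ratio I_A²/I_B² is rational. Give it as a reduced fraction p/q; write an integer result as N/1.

Same 1,3,4: normalisation and zero-m 3j drop out of the ratio.
A: Δ: 0! 2! 6! / 9! → 1/252; sum: t=0:+1/96 = 1/96; 3j²(1 3 4; 1 1 -2) = Δ·Π!·Σ² = 5/84  (sign +1)
B: Δ: 0! 2! 6! / 9! → 1/252; sum: t=0:+1/72 = 1/72; 3j²(1 3 4; 1 0 -1) = Δ·Π!·Σ² = 5/126  (sign -1)
I_A²/I_B² = (5/84)/(5/126) = 3/2

3/2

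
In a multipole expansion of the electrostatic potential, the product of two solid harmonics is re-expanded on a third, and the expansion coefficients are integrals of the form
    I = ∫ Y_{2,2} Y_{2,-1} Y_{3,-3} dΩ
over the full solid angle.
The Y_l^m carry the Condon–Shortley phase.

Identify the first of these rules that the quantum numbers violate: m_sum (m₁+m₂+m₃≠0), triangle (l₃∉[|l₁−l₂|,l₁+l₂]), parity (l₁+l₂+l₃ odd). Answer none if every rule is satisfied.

azimuthal sum: 2 − 1 − 3 = -2  ✗
0 ≤ 3 ≤ 4 (triangle on l)
L = 2 + 2 + 3 = 7 (odd)

m_sum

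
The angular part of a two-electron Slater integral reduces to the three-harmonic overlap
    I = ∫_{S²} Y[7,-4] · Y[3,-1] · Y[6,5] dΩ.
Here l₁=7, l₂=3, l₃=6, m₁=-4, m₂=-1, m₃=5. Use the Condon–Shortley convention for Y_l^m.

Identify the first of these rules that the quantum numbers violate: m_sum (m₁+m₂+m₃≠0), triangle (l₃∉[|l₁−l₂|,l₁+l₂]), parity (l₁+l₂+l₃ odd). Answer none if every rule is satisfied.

none

azimuthal sum: -4 − 1 + 5 = 0  ✓
4 ≤ 6 ≤ 10 (triangle on l)  ✓
L = 7 + 3 + 6 = 16 (even)  ✓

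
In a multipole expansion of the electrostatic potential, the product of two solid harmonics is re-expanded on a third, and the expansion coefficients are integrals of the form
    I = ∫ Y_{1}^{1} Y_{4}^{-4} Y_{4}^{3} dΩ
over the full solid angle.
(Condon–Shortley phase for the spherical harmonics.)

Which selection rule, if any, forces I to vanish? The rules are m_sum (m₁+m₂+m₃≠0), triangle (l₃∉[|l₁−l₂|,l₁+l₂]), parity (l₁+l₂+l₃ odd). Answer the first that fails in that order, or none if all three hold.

parity

azimuthal sum: 1 − 4 + 3 = 0  ✓
3 ≤ 4 ≤ 5 (triangle on l)  ✓
L = 1 + 4 + 4 = 9 (odd)  ✗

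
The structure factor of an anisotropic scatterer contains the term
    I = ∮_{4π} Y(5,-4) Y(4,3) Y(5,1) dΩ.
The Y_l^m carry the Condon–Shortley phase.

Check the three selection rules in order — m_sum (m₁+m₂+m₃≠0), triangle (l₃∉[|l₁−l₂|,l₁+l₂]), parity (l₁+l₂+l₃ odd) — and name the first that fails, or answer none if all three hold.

none

m₁+m₂+m₃ = -4 + 3 + 1 = 0  ✓
triangle: |5−4|=1 ≤ l₃=5 ≤ 5+4=9  ✓
parity: l₁+l₂+l₃ = 14 is even  ✓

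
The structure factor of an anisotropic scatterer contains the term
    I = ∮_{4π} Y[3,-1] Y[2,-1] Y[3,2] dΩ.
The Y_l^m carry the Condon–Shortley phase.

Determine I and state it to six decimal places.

0.162868

Rules hold: Σm=0, L=8 even, 1≤3≤5.
N = 7·5·7 = 245
Δ = 2!·4!·2!/9! = 1/3780
Racah Σ t=0..2: t=0:+1/24 t=1:−1/4 t=2:+1/24 = -1/6
⇒ 3j(3 2 3; 0 0 0)² = 4/105, sgn +1
Racah Σ t=0..1: t=0:+1/48 t=1:−1/12 = -1/16
⇒ 3j(3 2 3; -1 -1 2)² = 1/28, sgn +1
4πI² = N·(3j₀)²·(3jₘ)² = 1/3
I = +1·√(0.333333/4π) = 0.16286750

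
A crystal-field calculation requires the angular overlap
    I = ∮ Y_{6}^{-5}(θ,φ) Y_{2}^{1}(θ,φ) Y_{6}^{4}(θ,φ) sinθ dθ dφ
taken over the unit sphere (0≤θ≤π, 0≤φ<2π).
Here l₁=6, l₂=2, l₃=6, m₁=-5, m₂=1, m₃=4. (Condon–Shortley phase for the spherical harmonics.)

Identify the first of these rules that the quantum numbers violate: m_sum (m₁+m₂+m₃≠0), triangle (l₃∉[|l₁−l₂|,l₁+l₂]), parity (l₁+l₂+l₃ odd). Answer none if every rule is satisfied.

Σmᵢ = 0  ✓
l₃∈[|l₁−l₂|,l₁+l₂]=[4,8], have l₃=6  ✓
Σlᵢ = 14 ⇒ even  ✓

none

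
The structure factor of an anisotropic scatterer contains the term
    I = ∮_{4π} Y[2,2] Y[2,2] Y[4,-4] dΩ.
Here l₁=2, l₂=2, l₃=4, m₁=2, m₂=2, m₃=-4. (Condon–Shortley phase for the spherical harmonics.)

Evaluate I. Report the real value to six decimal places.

0.337168

Rules hold: Σm=0, L=8 even, 0≤4≤4.
N = 5·5·9 = 225
Δ = 0!·4!·4!/9! = 1/630
Racah Σ t=0..0: t=0:+1/16 = 1/16
⇒ 3j(2 2 4; 0 0 0)² = 2/35, sgn +1
Racah Σ t=0..0: t=0:+1/576 = 1/576
⇒ 3j(2 2 4; 2 2 -4)² = 1/9, sgn +1
4πI² = N·(3j₀)²·(3jₘ)² = 10/7
I = +1·√(1.42857/4π) = 0.33716777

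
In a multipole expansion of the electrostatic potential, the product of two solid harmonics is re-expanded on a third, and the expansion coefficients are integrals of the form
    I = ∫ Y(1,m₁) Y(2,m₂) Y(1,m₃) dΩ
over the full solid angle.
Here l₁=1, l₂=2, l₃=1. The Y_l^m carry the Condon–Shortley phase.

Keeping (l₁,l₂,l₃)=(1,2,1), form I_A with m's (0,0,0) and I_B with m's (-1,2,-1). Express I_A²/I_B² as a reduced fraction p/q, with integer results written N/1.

Shared (l₁,l₂,l₃)=(1,2,1): N and (l;000)² cancel in I_A²/I_B².
A: Δ = 2!·0!·2!/5! = 1/30; Racah Σ t=1..1: t=1:−1/1 = -1/1; ⇒ 3j(1 2 1; 0 0 0)² = 2/15, sgn +1
B: Δ = 2!·0!·2!/5! = 1/30; Racah Σ t=2..2: t=2:+1/4 = 1/4; ⇒ 3j(1 2 1; -1 2 -1)² = 1/5, sgn +1
I_A²/I_B² = (2/15)/(1/5) = 2/3

2/3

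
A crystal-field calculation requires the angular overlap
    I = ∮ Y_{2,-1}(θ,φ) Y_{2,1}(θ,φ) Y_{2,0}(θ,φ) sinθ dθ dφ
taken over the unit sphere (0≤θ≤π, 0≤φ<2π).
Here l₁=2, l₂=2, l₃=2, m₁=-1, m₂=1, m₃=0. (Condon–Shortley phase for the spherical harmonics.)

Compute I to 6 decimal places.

Rules hold: Σm=0, L=6 even, 0≤2≤4.
N = 5·5·5 = 125
Δ = 2!·2!·2!/7! = 1/630
Racah Σ t=0..2: t=0:+1/8 t=1:−1/1 t=2:+1/8 = -3/4
⇒ 3j(2 2 2; 0 0 0)² = 2/35, sgn -1
Racah Σ t=1..2: t=1:−1/4 t=2:+1/2 = 1/4
⇒ 3j(2 2 2; -1 1 0)² = 1/70, sgn +1
4πI² = N·(3j₀)²·(3jₘ)² = 5/49
I = -1·√(0.102041/4π) = -0.09011188

-0.090112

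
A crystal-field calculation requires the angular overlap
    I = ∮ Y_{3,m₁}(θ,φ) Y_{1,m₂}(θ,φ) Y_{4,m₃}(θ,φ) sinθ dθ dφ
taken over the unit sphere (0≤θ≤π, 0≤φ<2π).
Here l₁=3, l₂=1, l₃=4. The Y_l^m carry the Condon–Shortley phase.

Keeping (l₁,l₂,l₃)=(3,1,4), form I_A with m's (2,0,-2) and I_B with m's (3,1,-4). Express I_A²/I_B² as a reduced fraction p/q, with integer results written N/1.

3/7

Shared (l₁,l₂,l₃)=(3,1,4): N and (l;000)² cancel in I_A²/I_B².
A: Δ = 0!·6!·2!/9! = 1/252; Racah Σ t=0..0: t=0:+1/120 = 1/120; ⇒ 3j(3 1 4; 2 0 -2)² = 1/21, sgn +1
B: Δ = 0!·6!·2!/9! = 1/252; Racah Σ t=0..0: t=0:+1/1440 = 1/1440; ⇒ 3j(3 1 4; 3 1 -4)² = 1/9, sgn +1
I_A²/I_B² = (1/21)/(1/9) = 3/7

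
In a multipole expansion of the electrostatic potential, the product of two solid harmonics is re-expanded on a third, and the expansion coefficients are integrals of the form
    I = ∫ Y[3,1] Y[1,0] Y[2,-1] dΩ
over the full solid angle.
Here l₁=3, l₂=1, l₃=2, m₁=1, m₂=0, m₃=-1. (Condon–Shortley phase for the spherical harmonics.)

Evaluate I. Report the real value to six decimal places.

Rules hold: Σm=0, L=6 even, 2≤2≤4.
N = 7·3·5 = 105
Δ = 2!·4!·0!/7! = 1/105
Racah Σ t=1..1: t=1:−1/4 = -1/4
⇒ 3j(3 1 2; 0 0 0)² = 3/35, sgn -1
Racah Σ t=1..1: t=1:−1/6 = -1/6
⇒ 3j(3 1 2; 1 0 -1)² = 8/105, sgn +1
4πI² = N·(3j₀)²·(3jₘ)² = 24/35
I = -1·√(0.685714/4π) = -0.23359668

-0.233597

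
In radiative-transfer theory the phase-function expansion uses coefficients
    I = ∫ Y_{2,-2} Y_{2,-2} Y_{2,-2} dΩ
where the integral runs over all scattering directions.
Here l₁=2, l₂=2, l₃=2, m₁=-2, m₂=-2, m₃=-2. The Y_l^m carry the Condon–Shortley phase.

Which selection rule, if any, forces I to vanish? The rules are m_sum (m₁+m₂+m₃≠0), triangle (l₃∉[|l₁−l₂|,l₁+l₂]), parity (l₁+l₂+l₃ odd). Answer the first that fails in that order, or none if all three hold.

m₁+m₂+m₃ = -2 − 2 − 2 = -6  ✗
triangle: |2−2|=0 ≤ l₃=2 ≤ 2+2=4
parity: l₁+l₂+l₃ = 6 is even

m_sum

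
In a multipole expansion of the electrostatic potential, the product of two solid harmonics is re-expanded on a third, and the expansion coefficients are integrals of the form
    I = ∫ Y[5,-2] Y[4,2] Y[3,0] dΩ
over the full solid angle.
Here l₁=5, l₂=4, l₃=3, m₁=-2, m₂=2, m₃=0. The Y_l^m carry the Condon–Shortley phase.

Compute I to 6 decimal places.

0.022664

Checks pass: Σm=0; 12 even; l₃=3∈[1,9].
(2·5+1)(2·4+1)(2·3+1) = 693
Δ: 6! 4! 2! / 13! → 1/180180
sum: t=2:+1/576 t=3:−1/144 t=4:+1/576 = -1/288
3j²(5 4 3; 0 0 0) = Δ·Π!·Σ² = 20/1001  (sign +1)
sum: t=4:+1/576 t=5:−1/480 t=6:+1/8640 = -1/4320
3j²(5 4 3; -2 2 0) = Δ·Π!·Σ² = 1/2145  (sign +1)
combine: 4πI² = 693·20/1001·1/2145 = 12/1859
take √, sign +1: I = 0.02266449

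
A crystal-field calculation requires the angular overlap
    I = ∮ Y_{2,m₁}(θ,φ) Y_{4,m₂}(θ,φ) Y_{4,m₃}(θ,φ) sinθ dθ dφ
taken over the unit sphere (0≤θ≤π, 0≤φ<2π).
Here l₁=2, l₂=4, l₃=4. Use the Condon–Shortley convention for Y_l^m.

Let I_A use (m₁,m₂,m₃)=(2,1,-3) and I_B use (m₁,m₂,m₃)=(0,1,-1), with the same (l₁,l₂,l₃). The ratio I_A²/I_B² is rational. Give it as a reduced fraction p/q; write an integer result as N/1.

Same 2,4,4: normalisation and zero-m 3j drop out of the ratio.
A: Δ: 2! 2! 6! / 11! → 1/13860; sum: t=0:+1/480 = 1/480; 3j²(2 4 4; 2 1 -3) = Δ·Π!·Σ² = 3/110  (sign -1)
B: Δ: 2! 2! 6! / 11! → 1/13860; sum: t=0:+1/480 t=1:−1/48 t=2:+1/144 = -17/1440; 3j²(2 4 4; 0 1 -1) = Δ·Π!·Σ² = 289/13860  (sign +1)
I_A²/I_B² = (3/110)/(289/13860) = 378/289

378/289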